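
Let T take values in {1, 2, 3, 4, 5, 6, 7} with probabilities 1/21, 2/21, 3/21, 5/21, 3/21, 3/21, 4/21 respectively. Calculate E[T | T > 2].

P(T > 2) = 6/7.
Σ over the event: 3·1/7 + 4·5/21 + 5·1/7 + 6·1/7 + 7·4/21 = 30/7.
E[T | T > 2] = (30/7) / (6/7) = 5.

5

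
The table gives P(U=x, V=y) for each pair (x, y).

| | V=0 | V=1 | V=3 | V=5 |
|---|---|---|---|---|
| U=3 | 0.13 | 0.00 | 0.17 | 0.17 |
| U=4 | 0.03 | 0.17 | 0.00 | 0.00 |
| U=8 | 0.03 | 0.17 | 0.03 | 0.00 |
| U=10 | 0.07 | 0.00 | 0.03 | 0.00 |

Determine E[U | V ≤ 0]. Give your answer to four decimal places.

P(V ≤ 0) = 0.26.
Σ U·P over the event = 3·(0.13) + 4·(0.03) + 8·(0.03) + 10·(0.07) = 1.45.
E[U | V ≤ 0] = (1.45) / (0.26) = 5.5769.

5.5769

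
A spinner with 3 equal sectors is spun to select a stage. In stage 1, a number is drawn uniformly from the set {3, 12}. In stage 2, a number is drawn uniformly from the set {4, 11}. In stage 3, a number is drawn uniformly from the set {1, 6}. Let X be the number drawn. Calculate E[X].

E[X | stage 1] = (3+12)/2 = 15/2.
E[X | stage 2] = (4+11)/2 = 15/2.
E[X | stage 3] = (1+6)/2 = 7/2.
E[X] = (1/3)·(15/2) + (1/3)·(15/2) + (1/3)·(7/2) = 37/6.

37/6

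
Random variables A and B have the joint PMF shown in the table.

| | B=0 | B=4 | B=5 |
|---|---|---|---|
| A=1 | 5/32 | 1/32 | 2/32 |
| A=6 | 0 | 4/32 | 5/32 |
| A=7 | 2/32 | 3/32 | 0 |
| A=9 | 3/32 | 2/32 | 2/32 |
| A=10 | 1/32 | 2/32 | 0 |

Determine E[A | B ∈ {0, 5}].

53/10

P(B ∈ {0, 5}) = 5/8.
Summing A·P(A=x,B=y) over the conditioning event gives 53/16.
E[A | B ∈ {0, 5}] = (53/16) / (5/8) = 53/10.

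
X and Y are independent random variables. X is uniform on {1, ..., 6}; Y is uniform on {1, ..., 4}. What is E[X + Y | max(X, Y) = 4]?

Outcomes with max(X, Y) = 4: (1,4), (2,4), (3,4), (4,1), (4,2), (4,3), (4,4), each with probability 1/24.
E[X + Y | max(X, Y) = 4] = (5 + 6 + 7 + 5 + 6 + 7 + 8) / 7 = 44/7.

44/7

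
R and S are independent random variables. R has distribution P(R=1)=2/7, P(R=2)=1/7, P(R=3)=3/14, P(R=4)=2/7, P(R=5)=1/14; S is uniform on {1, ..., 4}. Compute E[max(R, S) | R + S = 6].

19/5

P(R + S = 6) = 5/28.
Summing max(R,S)·P(x,y) over outcomes with R + S = 6 gives 19/28.
E[max(R, S) | R + S = 6] = (19/28) / (5/28) = 19/5.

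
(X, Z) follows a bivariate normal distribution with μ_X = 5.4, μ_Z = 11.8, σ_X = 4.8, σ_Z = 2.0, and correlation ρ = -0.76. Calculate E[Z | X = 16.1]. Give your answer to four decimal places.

8.4117

E[Z | X=x] = μ_Z + ρ(σ_Z/σ_X)(x − μ_X) for jointly normal variables.
E[Z | X=16.1] = 11.8 + (-0.76)·(2.0/4.8)·(16.1 − (5.4)) = 11.8 + (-0.316667)·(10.7) = 8.4117.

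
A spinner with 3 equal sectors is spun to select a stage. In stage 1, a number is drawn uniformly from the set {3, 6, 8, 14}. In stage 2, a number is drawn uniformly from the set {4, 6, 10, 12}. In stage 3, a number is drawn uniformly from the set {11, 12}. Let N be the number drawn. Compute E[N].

109/12

E[N | stage 1] = (3+6+8+14)/4 = 31/4.
E[N | stage 2] = (4+6+10+12)/4 = 8.
E[N | stage 3] = (11+12)/2 = 23/2.
E[N] = (1/3)·(31/4) + (1/3)·(8) + (1/3)·(23/2) = 109/12.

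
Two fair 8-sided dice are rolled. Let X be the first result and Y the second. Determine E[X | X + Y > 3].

284/61

P(X + Y > 3) = 61/64.
Summing X·P(x,y) over outcomes with X + Y > 3 gives 71/16.
E[X | X + Y > 3] = (71/16) / (61/64) = 284/61.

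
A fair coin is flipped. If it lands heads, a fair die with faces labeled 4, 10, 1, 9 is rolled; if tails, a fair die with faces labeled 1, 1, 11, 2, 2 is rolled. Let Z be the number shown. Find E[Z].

47/10

E[Z | heads] = (4+10+1+9)/4 = 6.
E[Z | tails] = (1+1+11+2+2)/5 = 17/5.
E[Z] = (1/2)·(6) + (1/2)·(17/5) = 47/10.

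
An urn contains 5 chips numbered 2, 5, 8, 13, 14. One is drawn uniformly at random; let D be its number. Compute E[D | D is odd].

P(D is odd) = 2/5.
Σ over the event: 5·1/5 + 13·1/5 = 18/5.
E[D | D is odd] = (18/5) / (2/5) = 9.

9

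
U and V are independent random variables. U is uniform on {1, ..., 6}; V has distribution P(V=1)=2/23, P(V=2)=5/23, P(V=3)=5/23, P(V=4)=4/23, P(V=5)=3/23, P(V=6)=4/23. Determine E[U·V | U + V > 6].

P(U + V > 6) = 41/69.
Summing UV·P(x,y) over outcomes with U + V > 6 gives 1439/138.
E[U·V | U + V > 6] = (1439/138) / (41/69) = 1439/82.

1439/82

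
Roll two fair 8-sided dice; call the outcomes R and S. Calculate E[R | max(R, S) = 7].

P(max(R, S) = 7) = 13/64.
Summing R·P(x,y) over outcomes with max(R, S) = 7 gives 35/32.
E[R | max(R, S) = 7] = (35/32) / (13/64) = 70/13.

70/13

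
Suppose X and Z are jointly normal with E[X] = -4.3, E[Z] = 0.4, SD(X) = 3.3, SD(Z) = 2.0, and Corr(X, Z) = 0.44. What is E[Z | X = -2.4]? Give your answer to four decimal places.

The regression of Z on X has slope ρ·σ_Z/σ_X and passes through (μ_X, μ_Z).
E[Z | X=-2.4] = 0.4 + (0.44)·(2.0/3.3)·(-2.4 − (-4.3)) = 0.4 + (0.26667)·(1.9) = 0.9067.

0.9067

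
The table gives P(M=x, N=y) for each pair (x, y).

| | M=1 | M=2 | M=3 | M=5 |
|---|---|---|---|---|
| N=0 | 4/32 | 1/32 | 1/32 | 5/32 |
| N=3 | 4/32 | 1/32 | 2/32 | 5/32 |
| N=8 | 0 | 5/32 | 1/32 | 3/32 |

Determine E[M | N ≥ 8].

28/9

P(N ≥ 8) = 9/32.
Σ M·P over the event = 2·(5/32) + 3·(1/32) + 5·(3/32) = 7/8.
E[M | N ≥ 8] = (7/8) / (9/32) = 28/9.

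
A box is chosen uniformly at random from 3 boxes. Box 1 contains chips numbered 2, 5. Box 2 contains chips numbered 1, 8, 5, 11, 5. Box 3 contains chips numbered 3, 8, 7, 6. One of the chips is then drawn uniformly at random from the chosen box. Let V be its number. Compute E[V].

E[V | box 1] = (2+5)/2 = 7/2.
E[V | box 2] = (1+8+5+11+5)/5 = 6.
E[V | box 3] = (3+8+7+6)/4 = 6.
By the law of total expectation,
E[V] = (1/3)·(7/2) + (1/3)·(6) + (1/3)·(6) = 31/6.

31/6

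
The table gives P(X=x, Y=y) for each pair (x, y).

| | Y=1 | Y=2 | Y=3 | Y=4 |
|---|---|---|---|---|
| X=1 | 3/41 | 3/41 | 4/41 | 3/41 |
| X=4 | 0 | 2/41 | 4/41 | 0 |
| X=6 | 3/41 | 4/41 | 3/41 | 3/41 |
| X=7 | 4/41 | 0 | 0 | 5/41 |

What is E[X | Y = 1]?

P(Y = 1) = 10/41.
Σ X·P over the event = 1·(3/41) + 6·(3/41) + 7·(4/41) = 49/41.
E[X | Y = 1] = (49/41) / (10/41) = 49/10.

49/10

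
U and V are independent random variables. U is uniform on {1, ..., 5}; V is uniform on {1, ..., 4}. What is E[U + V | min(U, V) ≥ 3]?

15/2

Outcomes with min(U, V) ≥ 3: (3,3), (3,4), (4,3), (4,4), (5,3), (5,4), each with probability 1/20.
E[U + V | min(U, V) ≥ 3] = (6 + 7 + 7 + 8 + 8 + 9) / 6 = 15/2.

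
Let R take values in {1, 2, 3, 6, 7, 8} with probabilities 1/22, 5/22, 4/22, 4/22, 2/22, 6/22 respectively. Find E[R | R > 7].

8

P(R > 7) = 3/11.
Σ over the event: 8·3/11 = 24/11.
E[R | R > 7] = (24/11) / (3/11) = 8.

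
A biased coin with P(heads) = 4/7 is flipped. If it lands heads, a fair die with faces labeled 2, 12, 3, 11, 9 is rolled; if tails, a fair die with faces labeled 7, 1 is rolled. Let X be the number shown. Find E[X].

E[X | heads] = (2+12+3+11+9)/5 = 37/5.
E[X | tails] = (7+1)/2 = 4.
By the law of total expectation,
E[X] = (4/7)·(37/5) + (3/7)·(4) = 208/35.

208/35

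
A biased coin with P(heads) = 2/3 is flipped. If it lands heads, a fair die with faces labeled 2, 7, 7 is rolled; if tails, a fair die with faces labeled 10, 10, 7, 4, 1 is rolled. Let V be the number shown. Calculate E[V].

E[V | heads] = (2+7+7)/3 = 16/3.
E[V | tails] = (10+10+7+4+1)/5 = 32/5.
E[V] = (2/3)·(16/3) + (1/3)·(32/5) = 256/45.

256/45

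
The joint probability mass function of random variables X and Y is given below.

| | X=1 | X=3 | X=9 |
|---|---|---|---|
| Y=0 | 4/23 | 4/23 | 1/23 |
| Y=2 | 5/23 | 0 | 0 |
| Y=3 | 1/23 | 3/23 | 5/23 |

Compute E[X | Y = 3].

55/9

P(Y = 3) = 9/23.
Σ X·P over the event = 1·(1/23) + 3·(3/23) + 9·(5/23) = 55/23.
E[X | Y = 3] = (55/23) / (9/23) = 55/9.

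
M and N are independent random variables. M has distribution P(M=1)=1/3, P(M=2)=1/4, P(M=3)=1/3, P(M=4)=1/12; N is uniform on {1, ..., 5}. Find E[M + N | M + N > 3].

281/49

P(M + N > 3) = 49/60.
Summing (M+N)·P(x,y) over outcomes with M + N > 3 gives 281/60.
E[M + N | M + N > 3] = (281/60) / (49/60) = 281/49.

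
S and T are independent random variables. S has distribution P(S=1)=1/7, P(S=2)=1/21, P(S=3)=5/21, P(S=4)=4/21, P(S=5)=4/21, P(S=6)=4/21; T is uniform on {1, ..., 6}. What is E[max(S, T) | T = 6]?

6

P(T = 6) = 1/6.
Summing max(S,T)·P(x,y) over outcomes with T = 6 gives 1.
E[max(S, T) | T = 6] = (1) / (1/6) = 6.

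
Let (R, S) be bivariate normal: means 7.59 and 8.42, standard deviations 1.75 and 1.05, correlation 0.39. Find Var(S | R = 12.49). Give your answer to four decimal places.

Var(S | R=x) = (1 − ρ²)·σ_S².
Var(S | R=12.49) = (1.05)²·(1 − (0.39)²) = 1.1025·0.8479 = 0.9348.

0.9348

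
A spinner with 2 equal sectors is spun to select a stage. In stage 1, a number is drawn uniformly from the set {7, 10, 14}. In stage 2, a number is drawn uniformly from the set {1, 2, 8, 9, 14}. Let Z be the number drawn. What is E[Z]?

257/30

E[Z | stage 1] = (7+10+14)/3 = 31/3.
E[Z | stage 2] = (1+2+8+9+14)/5 = 34/5.
E[Z] = (1/2)·(31/3) + (1/2)·(34/5) = 257/30.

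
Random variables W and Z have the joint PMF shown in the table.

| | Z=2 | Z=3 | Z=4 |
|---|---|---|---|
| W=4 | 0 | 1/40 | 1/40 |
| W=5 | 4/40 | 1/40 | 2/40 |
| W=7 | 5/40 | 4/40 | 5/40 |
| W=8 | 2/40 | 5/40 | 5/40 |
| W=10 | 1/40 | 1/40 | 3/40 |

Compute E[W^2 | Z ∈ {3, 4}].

P(Z ∈ {3, 4}) = 7/10.
Summing W^2·P(W=x,Z=y) over the conditioning event gives 397/10.
E[W^2 | Z ∈ {3, 4}] = (397/10) / (7/10) = 397/7.

397/7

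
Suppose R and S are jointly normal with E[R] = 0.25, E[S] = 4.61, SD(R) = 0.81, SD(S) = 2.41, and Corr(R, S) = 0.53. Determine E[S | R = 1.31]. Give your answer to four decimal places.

6.2815

For a bivariate normal, E[S | R=x] = μ_S + ρ·(σ_S/σ_R)·(x − μ_R).
E[S | R=1.31] = 4.61 + (0.53)·(2.41/0.81)·(1.31 − (0.25)) = 4.61 + (1.5769)·(1.06) = 6.2815.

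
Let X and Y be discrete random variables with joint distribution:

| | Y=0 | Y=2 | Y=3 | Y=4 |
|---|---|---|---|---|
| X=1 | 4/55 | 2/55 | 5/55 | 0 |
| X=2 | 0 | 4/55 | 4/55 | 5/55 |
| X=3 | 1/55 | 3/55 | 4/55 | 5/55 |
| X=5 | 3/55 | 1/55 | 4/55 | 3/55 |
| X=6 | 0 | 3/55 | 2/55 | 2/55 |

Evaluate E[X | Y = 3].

3

P(Y = 3) = 19/55.
Σ X·P over the event = 1·(5/55) + 2·(4/55) + 3·(4/55) + 5·(4/55) + 6·(2/55) = 57/55.
E[X | Y = 3] = (57/55) / (19/55) = 3.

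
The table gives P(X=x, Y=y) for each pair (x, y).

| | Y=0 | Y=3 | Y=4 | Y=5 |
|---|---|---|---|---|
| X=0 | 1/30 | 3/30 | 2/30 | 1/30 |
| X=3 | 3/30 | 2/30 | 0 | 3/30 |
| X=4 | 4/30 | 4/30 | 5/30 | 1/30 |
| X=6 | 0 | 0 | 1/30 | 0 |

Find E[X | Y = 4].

13/4

P(Y = 4) = 4/15.
Σ X·P over the event = 0·(2/30) + 4·(5/30) + 6·(1/30) = 13/15.
E[X | Y = 4] = (13/15) / (4/15) = 13/4.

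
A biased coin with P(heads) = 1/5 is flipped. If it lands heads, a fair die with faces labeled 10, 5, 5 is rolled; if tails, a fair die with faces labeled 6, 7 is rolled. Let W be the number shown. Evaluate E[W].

E[W | heads] = (10+5+5)/3 = 20/3.
E[W | tails] = (6+7)/2 = 13/2.
E[W] = (1/5)·(20/3) + (4/5)·(13/2) = 98/15.

98/15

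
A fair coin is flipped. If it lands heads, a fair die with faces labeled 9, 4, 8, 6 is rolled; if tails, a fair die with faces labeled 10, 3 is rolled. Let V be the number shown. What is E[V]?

53/8

E[V | heads] = (9+4+8+6)/4 = 27/4.
E[V | tails] = (10+3)/2 = 13/2.
By the law of total expectation,
E[V] = (1/2)·(27/4) + (1/2)·(13/2) = 53/8.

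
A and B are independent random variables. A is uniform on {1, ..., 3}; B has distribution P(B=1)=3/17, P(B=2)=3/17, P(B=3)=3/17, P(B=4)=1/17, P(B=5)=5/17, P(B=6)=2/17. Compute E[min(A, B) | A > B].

P(A > B) = 3/17.
Summing min(A,B)·P(x,y) over outcomes with A > B gives 4/17.
E[min(A, B) | A > B] = (4/17) / (3/17) = 4/3.

4/3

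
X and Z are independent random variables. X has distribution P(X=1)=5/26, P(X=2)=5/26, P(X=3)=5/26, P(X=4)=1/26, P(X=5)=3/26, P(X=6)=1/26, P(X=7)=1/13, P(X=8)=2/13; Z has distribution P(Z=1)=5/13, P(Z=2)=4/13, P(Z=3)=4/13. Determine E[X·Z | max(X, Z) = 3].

37/7

P(max(X, Z) = 3) = 105/338.
Summing XZ·P(x,y) over outcomes with max(X, Z) = 3 gives 555/338.
E[X·Z | max(X, Z) = 3] = (555/338) / (105/338) = 37/7.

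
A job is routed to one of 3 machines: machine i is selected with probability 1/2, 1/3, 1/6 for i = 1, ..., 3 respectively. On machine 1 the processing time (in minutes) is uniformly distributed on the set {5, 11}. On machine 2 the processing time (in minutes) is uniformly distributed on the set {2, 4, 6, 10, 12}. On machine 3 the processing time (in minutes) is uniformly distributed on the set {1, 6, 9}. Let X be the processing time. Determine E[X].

322/45

E[X | machine 1] = (5+11)/2 = 8.
E[X | machine 2] = (2+4+6+10+12)/5 = 34/5.
E[X | machine 3] = (1+6+9)/3 = 16/3.
By the law of total expectation,
E[X] = (1/2)·(8) + (1/3)·(34/5) + (1/6)·(16/3) = 322/45.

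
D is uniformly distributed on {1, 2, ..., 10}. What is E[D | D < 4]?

2

Given D < 4, D is equally likely to be any of {1, 2, 3}.
E[D | D < 4] = (1 + 2 + 3) / 3 = 2.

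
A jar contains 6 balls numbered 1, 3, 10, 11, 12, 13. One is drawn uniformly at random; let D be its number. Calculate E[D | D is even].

P(D is even) = 1/3.
Σ over the event: 10·1/6 + 12·1/6 = 11/3.
E[D | D is even] = (11/3) / (1/3) = 11.

11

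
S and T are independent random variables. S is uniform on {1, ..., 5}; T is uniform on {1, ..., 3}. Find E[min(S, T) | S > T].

16/9

P(S > T) = 3/5.
Summing min(S,T)·P(x,y) over outcomes with S > T gives 16/15.
E[min(S, T) | S > T] = (16/15) / (3/5) = 16/9.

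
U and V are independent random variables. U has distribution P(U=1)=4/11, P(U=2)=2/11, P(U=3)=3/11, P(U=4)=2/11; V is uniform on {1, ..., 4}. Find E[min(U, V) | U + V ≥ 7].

P(U + V ≥ 7) = 7/44.
Summing min(U,V)·P(x,y) over outcomes with U + V ≥ 7 gives 23/44.
E[min(U, V) | U + V ≥ 7] = (23/44) / (7/44) = 23/7.

23/7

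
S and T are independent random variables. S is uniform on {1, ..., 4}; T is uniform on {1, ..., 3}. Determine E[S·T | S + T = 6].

Outcomes with S + T = 6: (3,3), (4,2), each with probability 1/12.
E[S·T | S + T = 6] = (9 + 8) / 2 = 17/2.

17/2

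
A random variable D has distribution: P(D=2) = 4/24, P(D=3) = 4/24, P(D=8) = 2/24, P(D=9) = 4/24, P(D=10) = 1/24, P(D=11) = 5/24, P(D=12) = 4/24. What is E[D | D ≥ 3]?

177/20

P(D ≥ 3) = 5/6.
Σ over the event: 3·1/6 + 8·1/12 + 9·1/6 + 10·1/24 + 11·5/24 + 12·1/6 = 59/8.
E[D | D ≥ 3] = (59/8) / (5/6) = 177/20.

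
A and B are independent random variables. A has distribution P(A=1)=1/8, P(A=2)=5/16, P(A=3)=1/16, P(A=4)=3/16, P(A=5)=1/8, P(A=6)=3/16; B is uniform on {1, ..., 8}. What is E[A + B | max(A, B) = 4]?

P(max(A, B) = 4) = 5/32.
Summing (A+B)·P(x,y) over outcomes with max(A, B) = 4 gives 125/128.
E[A + B | max(A, B) = 4] = (125/128) / (5/32) = 25/4.

25/4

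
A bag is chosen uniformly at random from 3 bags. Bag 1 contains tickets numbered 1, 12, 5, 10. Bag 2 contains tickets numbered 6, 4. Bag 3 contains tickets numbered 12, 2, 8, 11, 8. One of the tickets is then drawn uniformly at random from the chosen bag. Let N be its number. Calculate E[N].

101/15

E[N | bag 1] = (1+12+5+10)/4 = 7.
E[N | bag 2] = (6+4)/2 = 5.
E[N | bag 3] = (12+2+8+11+8)/5 = 41/5.
E[N] = (1/3)·(7) + (1/3)·(5) + (1/3)·(41/5) = 101/15.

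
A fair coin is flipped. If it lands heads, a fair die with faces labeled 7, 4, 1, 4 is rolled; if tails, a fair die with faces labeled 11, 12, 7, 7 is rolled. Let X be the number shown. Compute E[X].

53/8

E[X | heads] = (7+4+1+4)/4 = 4.
E[X | tails] = (11+12+7+7)/4 = 37/4.
E[X] = (1/2)·(4) + (1/2)·(37/4) = 53/8.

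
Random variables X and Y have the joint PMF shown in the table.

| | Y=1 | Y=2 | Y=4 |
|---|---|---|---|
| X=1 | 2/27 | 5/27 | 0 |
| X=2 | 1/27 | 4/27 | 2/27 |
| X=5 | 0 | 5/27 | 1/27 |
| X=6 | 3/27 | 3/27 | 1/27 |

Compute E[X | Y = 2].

56/17

P(Y = 2) = 17/27.
Σ X·P over the event = 1·(5/27) + 2·(4/27) + 5·(5/27) + 6·(3/27) = 56/27.
E[X | Y = 2] = (56/27) / (17/27) = 56/17.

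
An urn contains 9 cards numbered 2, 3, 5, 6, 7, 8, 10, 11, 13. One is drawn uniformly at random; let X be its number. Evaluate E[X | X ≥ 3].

P(X ≥ 3) = 8/9.
Σ over the event: 3·1/9 + 5·1/9 + 6·1/9 + 7·1/9 + 8·1/9 + 10·1/9 + 11·1/9 + 13·1/9 = 7.
E[X | X ≥ 3] = (7) / (8/9) = 63/8.

63/8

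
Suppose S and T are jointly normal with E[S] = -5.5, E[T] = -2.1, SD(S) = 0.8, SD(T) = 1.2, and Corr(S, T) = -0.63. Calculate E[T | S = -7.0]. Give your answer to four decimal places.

-0.6825

The regression of T on S has slope ρ·σ_T/σ_S and passes through (μ_S, μ_T).
E[T | S=-7.0] = -2.1 + (-0.63)·(1.2/0.8)·(-7.0 − (-5.5)) = -2.1 + (-0.945)·(-1.5) = -0.6825.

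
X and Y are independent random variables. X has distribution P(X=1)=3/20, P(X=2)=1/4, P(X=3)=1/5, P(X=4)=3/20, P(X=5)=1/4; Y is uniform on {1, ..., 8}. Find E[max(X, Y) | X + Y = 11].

83/12

P(X + Y = 11) = 3/40.
Summing max(X,Y)·P(x,y) over outcomes with X + Y = 11 gives 83/160.
E[max(X, Y) | X + Y = 11] = (83/160) / (3/40) = 83/12.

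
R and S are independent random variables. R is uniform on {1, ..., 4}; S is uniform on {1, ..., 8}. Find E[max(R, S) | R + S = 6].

P(R + S = 6) = 1/8.
Summing max(R,S)·P(x,y) over outcomes with R + S = 6 gives 1/2.
E[max(R, S) | R + S = 6] = (1/2) / (1/8) = 4.

4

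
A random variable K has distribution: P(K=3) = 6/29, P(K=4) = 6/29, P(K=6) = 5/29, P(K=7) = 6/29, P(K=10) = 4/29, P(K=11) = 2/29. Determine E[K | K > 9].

31/3

P(K > 9) = 6/29.
Σ over the event: 10·4/29 + 11·2/29 = 62/29.
E[K | K > 9] = (62/29) / (6/29) = 31/3.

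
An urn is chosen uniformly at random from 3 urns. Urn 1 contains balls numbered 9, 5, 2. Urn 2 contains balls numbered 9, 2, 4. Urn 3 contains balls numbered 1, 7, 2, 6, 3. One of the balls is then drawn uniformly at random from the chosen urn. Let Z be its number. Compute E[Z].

212/45

E[Z | urn 1] = (9+5+2)/3 = 16/3.
E[Z | urn 2] = (9+2+4)/3 = 5.
E[Z | urn 3] = (1+7+2+6+3)/5 = 19/5.
By the law of total expectation,
E[Z] = (1/3)·(16/3) + (1/3)·(5) + (1/3)·(19/5) = 212/45.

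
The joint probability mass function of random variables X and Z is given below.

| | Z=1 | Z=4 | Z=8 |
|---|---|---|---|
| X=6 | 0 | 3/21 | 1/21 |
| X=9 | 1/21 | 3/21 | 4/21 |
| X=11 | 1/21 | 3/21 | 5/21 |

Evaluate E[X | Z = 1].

10

P(Z = 1) = 2/21.
Σ X·P over the event = 9·(1/21) + 11·(1/21) = 20/21.
E[X | Z = 1] = (20/21) / (2/21) = 10.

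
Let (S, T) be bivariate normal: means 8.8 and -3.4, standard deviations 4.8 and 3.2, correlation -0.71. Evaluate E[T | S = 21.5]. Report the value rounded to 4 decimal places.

-9.4113

The regression of T on S has slope ρ·σ_T/σ_S and passes through (μ_S, μ_T).
E[T | S=21.5] = -3.4 + (-0.71)·(3.2/4.8)·(21.5 − (8.8)) = -3.4 + (-0.47333)·(12.7) = -9.4113.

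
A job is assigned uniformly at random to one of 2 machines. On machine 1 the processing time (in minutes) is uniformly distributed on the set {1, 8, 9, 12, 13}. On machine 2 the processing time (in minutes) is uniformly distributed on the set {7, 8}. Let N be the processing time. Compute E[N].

E[N | machine 1] = (1+8+9+12+13)/5 = 43/5.
E[N | machine 2] = (7+8)/2 = 15/2.
By the law of total expectation,
E[N] = (1/2)·(43/5) + (1/2)·(15/2) = 161/20.

161/20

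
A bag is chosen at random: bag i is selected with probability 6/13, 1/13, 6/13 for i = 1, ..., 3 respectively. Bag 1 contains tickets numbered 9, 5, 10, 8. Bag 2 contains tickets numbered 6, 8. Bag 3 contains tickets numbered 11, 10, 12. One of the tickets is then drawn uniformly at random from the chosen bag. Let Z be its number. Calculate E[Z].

121/13

E[Z | bag 1] = (9+5+10+8)/4 = 8.
E[Z | bag 2] = (6+8)/2 = 7.
E[Z | bag 3] = (11+10+12)/3 = 11.
E[Z] = (6/13)·(8) + (1/13)·(7) + (6/13)·(11) = 121/13.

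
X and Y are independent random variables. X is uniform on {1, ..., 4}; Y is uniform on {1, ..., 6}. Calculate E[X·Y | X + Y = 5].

Outcomes with X + Y = 5: (1,4), (2,3), (3,2), (4,1), each with probability 1/24.
E[X·Y | X + Y = 5] = (4 + 6 + 6 + 4) / 4 = 5.

5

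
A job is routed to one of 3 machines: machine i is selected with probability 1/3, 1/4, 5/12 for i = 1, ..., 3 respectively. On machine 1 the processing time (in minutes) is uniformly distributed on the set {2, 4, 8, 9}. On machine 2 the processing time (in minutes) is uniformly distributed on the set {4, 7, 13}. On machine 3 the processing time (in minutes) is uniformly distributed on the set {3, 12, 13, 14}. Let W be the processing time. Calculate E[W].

199/24

E[W | machine 1] = (2+4+8+9)/4 = 23/4.
E[W | machine 2] = (4+7+13)/3 = 8.
E[W | machine 3] = (3+12+13+14)/4 = 21/2.
By the law of total expectation,
E[W] = (1/3)·(23/4) + (1/4)·(8) + (5/12)·(21/2) = 199/24.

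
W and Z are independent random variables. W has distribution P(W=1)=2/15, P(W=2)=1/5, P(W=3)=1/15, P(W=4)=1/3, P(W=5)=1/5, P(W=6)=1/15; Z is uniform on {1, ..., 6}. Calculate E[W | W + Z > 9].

34/7

P(W + Z > 9) = 7/45.
Summing W·P(x,y) over outcomes with W + Z > 9 gives 34/45.
E[W | W + Z > 9] = (34/45) / (7/45) = 34/7.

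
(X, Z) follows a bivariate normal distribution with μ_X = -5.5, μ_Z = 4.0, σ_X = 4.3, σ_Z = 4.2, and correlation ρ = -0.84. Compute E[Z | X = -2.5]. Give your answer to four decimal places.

1.5386

For a bivariate normal, E[Z | X=x] = μ_Z + ρ·(σ_Z/σ_X)·(x − μ_X).
E[Z | X=-2.5] = 4.0 + (-0.84)·(4.2/4.3)·(-2.5 − (-5.5)) = 4.0 + (-0.82047)·(3) = 1.5386.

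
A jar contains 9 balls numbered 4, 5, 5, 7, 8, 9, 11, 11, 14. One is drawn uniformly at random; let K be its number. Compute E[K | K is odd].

8

P(K is odd) = 2/3.
Σ over the event: 5·2/9 + 7·1/9 + 9·1/9 + 11·2/9 = 16/3.
E[K | K is odd] = (16/3) / (2/3) = 8.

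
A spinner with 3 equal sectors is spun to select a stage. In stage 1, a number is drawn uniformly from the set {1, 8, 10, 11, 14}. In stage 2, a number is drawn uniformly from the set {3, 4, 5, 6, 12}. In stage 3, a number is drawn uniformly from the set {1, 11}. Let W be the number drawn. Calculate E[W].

104/15

E[W | stage 1] = (1+8+10+11+14)/5 = 44/5.
E[W | stage 2] = (3+4+5+6+12)/5 = 6.
E[W | stage 3] = (1+11)/2 = 6.
E[W] = (1/3)·(44/5) + (1/3)·(6) + (1/3)·(6) = 104/15.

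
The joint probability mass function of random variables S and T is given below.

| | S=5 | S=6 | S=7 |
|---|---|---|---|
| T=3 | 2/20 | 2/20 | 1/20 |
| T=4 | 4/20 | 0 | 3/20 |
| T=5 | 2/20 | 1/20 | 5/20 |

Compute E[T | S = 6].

P(S = 6) = 3/20.
Σ T·P over the event = 3·(2/20) + 5·(1/20) = 11/20.
E[T | S = 6] = (11/20) / (3/20) = 11/3.

11/3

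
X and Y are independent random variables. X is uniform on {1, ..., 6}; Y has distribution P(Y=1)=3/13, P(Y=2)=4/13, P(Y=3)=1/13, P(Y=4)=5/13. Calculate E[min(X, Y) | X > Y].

24/11

P(X > Y) = 22/39.
Summing min(X,Y)·P(x,y) over outcomes with X > Y gives 16/13.
E[min(X, Y) | X > Y] = (16/13) / (22/39) = 24/11.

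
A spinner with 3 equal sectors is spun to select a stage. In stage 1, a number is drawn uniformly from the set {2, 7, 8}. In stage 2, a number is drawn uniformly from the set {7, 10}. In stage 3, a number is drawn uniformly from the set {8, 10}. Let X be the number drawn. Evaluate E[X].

E[X | stage 1] = (2+7+8)/3 = 17/3.
E[X | stage 2] = (7+10)/2 = 17/2.
E[X | stage 3] = (8+10)/2 = 9.
E[X] = (1/3)·(17/3) + (1/3)·(17/2) + (1/3)·(9) = 139/18.

139/18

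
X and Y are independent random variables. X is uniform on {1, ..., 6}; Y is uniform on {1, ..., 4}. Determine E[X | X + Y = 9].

11/2

Outcomes with X + Y = 9: (5,4), (6,3), each with probability 1/24.
E[X | X + Y = 9] = (5 + 6) / 2 = 11/2.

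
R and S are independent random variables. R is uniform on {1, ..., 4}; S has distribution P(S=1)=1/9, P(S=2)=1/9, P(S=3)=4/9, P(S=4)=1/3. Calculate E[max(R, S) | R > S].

32/9

P(R > S) = 1/4.
Summing max(R,S)·P(x,y) over outcomes with R > S gives 8/9.
E[max(R, S) | R > S] = (8/9) / (1/4) = 32/9.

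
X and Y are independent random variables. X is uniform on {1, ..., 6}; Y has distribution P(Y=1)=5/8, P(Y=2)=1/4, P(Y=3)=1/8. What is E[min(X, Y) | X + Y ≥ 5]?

45/28

P(X + Y ≥ 5) = 7/12.
Summing min(X,Y)·P(x,y) over outcomes with X + Y ≥ 5 gives 15/16.
E[min(X, Y) | X + Y ≥ 5] = (15/16) / (7/12) = 45/28.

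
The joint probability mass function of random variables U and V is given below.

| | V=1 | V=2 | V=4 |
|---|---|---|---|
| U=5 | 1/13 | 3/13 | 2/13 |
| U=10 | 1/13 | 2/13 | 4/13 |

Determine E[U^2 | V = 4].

P(V = 4) = 6/13.
Σ U^2·P over the event = 25·(2/13) + 100·(4/13) = 450/13.
E[U^2 | V = 4] = (450/13) / (6/13) = 75.

75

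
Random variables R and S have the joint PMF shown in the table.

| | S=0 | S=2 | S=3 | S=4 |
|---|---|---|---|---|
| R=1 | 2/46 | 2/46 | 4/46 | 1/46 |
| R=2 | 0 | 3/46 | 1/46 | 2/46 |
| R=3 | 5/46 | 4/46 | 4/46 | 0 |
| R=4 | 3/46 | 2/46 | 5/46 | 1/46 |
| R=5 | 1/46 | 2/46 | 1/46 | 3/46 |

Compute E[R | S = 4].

P(S = 4) = 7/46.
Σ R·P over the event = 1·(1/46) + 2·(2/46) + 4·(1/46) + 5·(3/46) = 12/23.
E[R | S = 4] = (12/23) / (7/46) = 24/7.

24/7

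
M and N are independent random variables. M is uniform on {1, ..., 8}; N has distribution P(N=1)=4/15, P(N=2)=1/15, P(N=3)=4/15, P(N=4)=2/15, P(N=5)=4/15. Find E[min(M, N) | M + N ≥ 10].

P(M + N ≥ 10) = 31/120.
Summing min(M,N)·P(x,y) over outcomes with M + N ≥ 10 gives 13/12.
E[min(M, N) | M + N ≥ 10] = (13/12) / (31/120) = 130/31.

130/31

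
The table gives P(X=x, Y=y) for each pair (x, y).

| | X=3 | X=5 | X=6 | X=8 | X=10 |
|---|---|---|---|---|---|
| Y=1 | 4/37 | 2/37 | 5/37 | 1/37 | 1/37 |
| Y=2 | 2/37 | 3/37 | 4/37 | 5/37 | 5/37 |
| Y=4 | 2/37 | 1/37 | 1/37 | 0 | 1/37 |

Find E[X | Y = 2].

135/19

P(Y = 2) = 19/37.
Σ X·P over the event = 3·(2/37) + 5·(3/37) + 6·(4/37) + 8·(5/37) + 10·(5/37) = 135/37.
E[X | Y = 2] = (135/37) / (19/37) = 135/19.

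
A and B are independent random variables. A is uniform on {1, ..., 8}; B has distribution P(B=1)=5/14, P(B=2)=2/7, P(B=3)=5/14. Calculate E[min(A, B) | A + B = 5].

23/14

P(A + B = 5) = 1/8.
Summing min(A,B)·P(x,y) over outcomes with A + B = 5 gives 23/112.
E[min(A, B) | A + B = 5] = (23/112) / (1/8) = 23/14.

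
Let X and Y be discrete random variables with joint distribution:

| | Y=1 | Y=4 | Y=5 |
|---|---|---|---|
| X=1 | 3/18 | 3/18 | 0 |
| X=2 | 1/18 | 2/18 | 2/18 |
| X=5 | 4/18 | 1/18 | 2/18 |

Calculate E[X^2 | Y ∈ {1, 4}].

143/14

P(Y ∈ {1, 4}) = 7/9.
Summing X^2·P(X=x,Y=y) over the conditioning event gives 143/18.
E[X^2 | Y ∈ {1, 4}] = (143/18) / (7/9) = 143/14.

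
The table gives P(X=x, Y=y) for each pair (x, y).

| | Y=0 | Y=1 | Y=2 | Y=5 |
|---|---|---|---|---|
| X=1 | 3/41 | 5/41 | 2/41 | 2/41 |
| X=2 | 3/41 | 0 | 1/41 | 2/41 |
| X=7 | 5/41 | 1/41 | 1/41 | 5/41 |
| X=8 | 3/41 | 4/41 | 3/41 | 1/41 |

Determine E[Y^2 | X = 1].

21/4

P(X = 1) = 12/41.
Summing Y^2·P(X=x,Y=y) over the conditioning event gives 63/41.
E[Y^2 | X = 1] = (63/41) / (12/41) = 21/4.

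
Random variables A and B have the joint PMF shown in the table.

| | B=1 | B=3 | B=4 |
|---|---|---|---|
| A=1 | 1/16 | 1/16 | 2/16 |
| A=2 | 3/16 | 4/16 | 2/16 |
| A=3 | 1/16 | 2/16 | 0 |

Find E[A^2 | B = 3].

P(B = 3) = 7/16.
Σ A^2·P over the event = 1·(1/16) + 4·(4/16) + 9·(2/16) = 35/16.
E[A^2 | B = 3] = (35/16) / (7/16) = 5.

5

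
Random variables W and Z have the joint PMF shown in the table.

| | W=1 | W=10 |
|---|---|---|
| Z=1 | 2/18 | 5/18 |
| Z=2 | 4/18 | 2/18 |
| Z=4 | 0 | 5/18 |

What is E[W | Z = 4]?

P(Z = 4) = 5/18.
Σ W·P over the event = 10·(5/18) = 25/9.
E[W | Z = 4] = (25/9) / (5/18) = 10.

10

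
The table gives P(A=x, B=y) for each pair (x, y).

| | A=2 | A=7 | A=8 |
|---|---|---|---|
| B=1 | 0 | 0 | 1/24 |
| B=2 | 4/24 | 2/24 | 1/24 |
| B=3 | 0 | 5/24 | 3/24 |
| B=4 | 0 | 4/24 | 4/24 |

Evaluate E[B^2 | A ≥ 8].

P(A ≥ 8) = 3/8.
Σ B^2·P over the event = 1·(1/24) + 4·(1/24) + 9·(3/24) + 16·(4/24) = 4.
E[B^2 | A ≥ 8] = (4) / (3/8) = 32/3.

32/3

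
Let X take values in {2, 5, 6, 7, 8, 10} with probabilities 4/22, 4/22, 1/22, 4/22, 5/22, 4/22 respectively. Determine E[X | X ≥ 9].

10

P(X ≥ 9) = 2/11.
Σ over the event: 10·2/11 = 20/11.
E[X | X ≥ 9] = (20/11) / (2/11) = 10.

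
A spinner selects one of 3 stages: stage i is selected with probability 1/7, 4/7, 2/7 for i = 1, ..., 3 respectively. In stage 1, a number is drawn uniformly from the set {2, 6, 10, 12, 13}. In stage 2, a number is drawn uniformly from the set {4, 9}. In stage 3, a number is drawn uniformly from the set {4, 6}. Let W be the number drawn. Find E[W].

E[W | stage 1] = (2+6+10+12+13)/5 = 43/5.
E[W | stage 2] = (4+9)/2 = 13/2.
E[W | stage 3] = (4+6)/2 = 5.
E[W] = (1/7)·(43/5) + (4/7)·(13/2) + (2/7)·(5) = 223/35.

223/35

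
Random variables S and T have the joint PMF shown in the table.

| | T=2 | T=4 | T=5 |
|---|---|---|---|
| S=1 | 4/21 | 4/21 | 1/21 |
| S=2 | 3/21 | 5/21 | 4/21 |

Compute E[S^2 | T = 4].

8/3

P(T = 4) = 3/7.
Σ S^2·P over the event = 1·(4/21) + 4·(5/21) = 8/7.
E[S^2 | T = 4] = (8/7) / (3/7) = 8/3.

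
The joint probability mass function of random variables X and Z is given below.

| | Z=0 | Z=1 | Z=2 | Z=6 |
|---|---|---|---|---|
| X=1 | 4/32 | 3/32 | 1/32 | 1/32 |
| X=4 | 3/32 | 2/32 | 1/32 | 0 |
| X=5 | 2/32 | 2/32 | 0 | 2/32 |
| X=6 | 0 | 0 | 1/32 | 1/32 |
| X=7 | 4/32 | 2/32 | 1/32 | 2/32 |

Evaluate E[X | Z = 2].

P(Z = 2) = 1/8.
Summing X·P(X=x,Z=y) over the conditioning event gives 9/16.
E[X | Z = 2] = (9/16) / (1/8) = 9/2.

9/2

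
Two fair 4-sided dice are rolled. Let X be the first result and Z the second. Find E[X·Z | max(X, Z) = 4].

P(max(X, Z) = 4) = 7/16.
Summing XZ·P(x,y) over outcomes with max(X, Z) = 4 gives 4.
E[X·Z | max(X, Z) = 4] = (4) / (7/16) = 64/7.

64/7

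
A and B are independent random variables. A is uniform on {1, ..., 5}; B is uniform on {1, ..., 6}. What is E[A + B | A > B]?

Outcomes with A > B: (2,1), (3,1), (3,2), (4,1), (4,2), (4,3), (5,1), (5,2), (5,3), (5,4), each with probability 1/30.
E[A + B | A > B] = (3 + 4 + 5 + 5 + 6 + 7 + 6 + 7 + 8 + 9) / 10 = 6.

6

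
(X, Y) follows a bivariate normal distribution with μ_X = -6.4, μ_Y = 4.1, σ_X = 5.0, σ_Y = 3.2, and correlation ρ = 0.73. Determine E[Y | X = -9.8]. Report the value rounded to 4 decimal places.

2.5115

E[Y | X=x] = μ_Y + ρ(σ_Y/σ_X)(x − μ_X) for jointly normal variables.
E[Y | X=-9.8] = 4.1 + (0.73)·(3.2/5.0)·(-9.8 − (-6.4)) = 4.1 + (0.4672)·(-3.4) = 2.5115.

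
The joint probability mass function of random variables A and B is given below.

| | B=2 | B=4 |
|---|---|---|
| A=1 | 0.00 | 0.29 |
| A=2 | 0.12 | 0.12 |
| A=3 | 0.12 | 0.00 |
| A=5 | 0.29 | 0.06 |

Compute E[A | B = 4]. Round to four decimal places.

1.7660

P(B = 4) = 0.47.
Σ A·P over the event = 1·(0.29) + 2·(0.12) + 5·(0.06) = 0.83.
E[A | B = 4] = (0.83) / (0.47) = 1.7660.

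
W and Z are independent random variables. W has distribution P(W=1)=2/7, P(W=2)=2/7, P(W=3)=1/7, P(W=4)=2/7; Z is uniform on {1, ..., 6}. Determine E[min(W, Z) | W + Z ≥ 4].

P(W + Z ≥ 4) = 6/7.
Summing min(W,Z)·P(x,y) over outcomes with W + Z ≥ 4 gives 79/42.
E[min(W, Z) | W + Z ≥ 4] = (79/42) / (6/7) = 79/36.

79/36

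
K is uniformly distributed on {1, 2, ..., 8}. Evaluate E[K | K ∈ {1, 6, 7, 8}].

11/2

P(K ∈ {1, 6, 7, 8}) = 1/2.
Σ over the event: 1·1/8 + 6·1/8 + 7·1/8 + 8·1/8 = 11/4.
E[K | K ∈ {1, 6, 7, 8}] = (11/4) / (1/2) = 11/2.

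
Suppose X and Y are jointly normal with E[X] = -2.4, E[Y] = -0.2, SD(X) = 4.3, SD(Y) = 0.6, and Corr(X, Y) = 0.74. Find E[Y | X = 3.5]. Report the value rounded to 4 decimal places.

For a bivariate normal, E[Y | X=x] = μ_Y + ρ·(σ_Y/σ_X)·(x − μ_X).
E[Y | X=3.5] = -0.2 + (0.74)·(0.6/4.3)·(3.5 − (-2.4)) = -0.2 + (0.10326)·(5.9) = 0.4092.

0.4092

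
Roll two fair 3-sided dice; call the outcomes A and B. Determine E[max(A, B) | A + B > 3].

P(A + B > 3) = 2/3.
Summing max(A,B)·P(x,y) over outcomes with A + B > 3 gives 17/9.
E[max(A, B) | A + B > 3] = (17/9) / (2/3) = 17/6.

17/6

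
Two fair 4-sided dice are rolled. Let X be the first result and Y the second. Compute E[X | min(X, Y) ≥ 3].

7/2

Outcomes with min(X, Y) ≥ 3: (3,3), (3,4), (4,3), (4,4), each with probability 1/16.
E[X | min(X, Y) ≥ 3] = (3 + 3 + 4 + 4) / 4 = 7/2.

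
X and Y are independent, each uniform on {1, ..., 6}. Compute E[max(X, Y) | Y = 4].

9/2

Outcomes with Y = 4: (1,4), (2,4), (3,4), (4,4), (5,4), (6,4), each with probability 1/36.
E[max(X, Y) | Y = 4] = (4 + 4 + 4 + 4 + 5 + 6) / 6 = 9/2.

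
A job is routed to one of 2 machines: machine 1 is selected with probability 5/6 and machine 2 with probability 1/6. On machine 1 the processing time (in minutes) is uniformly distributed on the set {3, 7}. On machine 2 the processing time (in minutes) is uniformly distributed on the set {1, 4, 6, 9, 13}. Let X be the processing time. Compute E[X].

79/15

E[X | machine 1] = (3+7)/2 = 5.
E[X | machine 2] = (1+4+6+9+13)/5 = 33/5.
E[X] = (5/6)·(5) + (1/6)·(33/5) = 79/15.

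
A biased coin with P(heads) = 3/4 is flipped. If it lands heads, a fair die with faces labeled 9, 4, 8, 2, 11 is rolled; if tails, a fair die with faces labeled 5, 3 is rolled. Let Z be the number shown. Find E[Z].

E[Z | heads] = (9+4+8+2+11)/5 = 34/5.
E[Z | tails] = (5+3)/2 = 4.
E[Z] = (3/4)·(34/5) + (1/4)·(4) = 61/10.

61/10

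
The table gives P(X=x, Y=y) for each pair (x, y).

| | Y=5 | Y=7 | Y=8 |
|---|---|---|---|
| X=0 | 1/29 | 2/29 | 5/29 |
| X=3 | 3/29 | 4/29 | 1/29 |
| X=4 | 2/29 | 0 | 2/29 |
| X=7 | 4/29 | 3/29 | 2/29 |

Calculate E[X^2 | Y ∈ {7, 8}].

322/19

P(Y ∈ {7, 8}) = 19/29.
Summing X^2·P(X=x,Y=y) over the conditioning event gives 322/29.
E[X^2 | Y ∈ {7, 8}] = (322/29) / (19/29) = 322/19.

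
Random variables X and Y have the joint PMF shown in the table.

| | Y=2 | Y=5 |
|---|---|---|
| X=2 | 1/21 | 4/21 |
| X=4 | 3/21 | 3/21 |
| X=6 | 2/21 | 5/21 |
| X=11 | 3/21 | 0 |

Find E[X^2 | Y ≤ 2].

487/9

P(Y ≤ 2) = 3/7.
Σ X^2·P over the event = 4·(1/21) + 16·(3/21) + 36·(2/21) + 121·(3/21) = 487/21.
E[X^2 | Y ≤ 2] = (487/21) / (3/7) = 487/9.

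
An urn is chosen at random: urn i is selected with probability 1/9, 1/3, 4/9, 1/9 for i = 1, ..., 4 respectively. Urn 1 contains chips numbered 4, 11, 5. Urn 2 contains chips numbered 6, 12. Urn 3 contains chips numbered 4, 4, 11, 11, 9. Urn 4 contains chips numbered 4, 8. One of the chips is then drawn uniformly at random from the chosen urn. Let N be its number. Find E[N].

E[N | urn 1] = (4+11+5)/3 = 20/3.
E[N | urn 2] = (6+12)/2 = 9.
E[N | urn 3] = (4+4+11+11+9)/5 = 39/5.
E[N | urn 4] = (4+8)/2 = 6.
By the law of total expectation,
E[N] = (1/9)·(20/3) + (1/3)·(9) + (4/9)·(39/5) + (1/9)·(6) = 1063/135.

1063/135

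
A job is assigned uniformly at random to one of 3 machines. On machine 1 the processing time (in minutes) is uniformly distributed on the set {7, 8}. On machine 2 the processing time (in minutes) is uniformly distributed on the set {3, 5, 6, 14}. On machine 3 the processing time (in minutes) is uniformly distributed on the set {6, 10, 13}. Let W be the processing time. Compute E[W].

E[W | machine 1] = (7+8)/2 = 15/2.
E[W | machine 2] = (3+5+6+14)/4 = 7.
E[W | machine 3] = (6+10+13)/3 = 29/3.
E[W] = (1/3)·(15/2) + (1/3)·(7) + (1/3)·(29/3) = 145/18.

145/18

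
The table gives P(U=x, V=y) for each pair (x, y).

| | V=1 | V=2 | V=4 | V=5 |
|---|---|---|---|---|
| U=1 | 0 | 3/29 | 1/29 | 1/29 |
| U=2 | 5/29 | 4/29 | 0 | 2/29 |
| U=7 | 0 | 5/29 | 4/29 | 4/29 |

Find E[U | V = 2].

P(V = 2) = 12/29.
Σ U·P over the event = 1·(3/29) + 2·(4/29) + 7·(5/29) = 46/29.
E[U | V = 2] = (46/29) / (12/29) = 23/6.

23/6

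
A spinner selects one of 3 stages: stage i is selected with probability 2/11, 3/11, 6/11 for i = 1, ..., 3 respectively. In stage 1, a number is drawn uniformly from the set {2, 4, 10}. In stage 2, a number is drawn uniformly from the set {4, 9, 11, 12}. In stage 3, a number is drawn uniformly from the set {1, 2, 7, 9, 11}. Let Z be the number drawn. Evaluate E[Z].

221/33

E[Z | stage 1] = (2+4+10)/3 = 16/3.
E[Z | stage 2] = (4+9+11+12)/4 = 9.
E[Z | stage 3] = (1+2+7+9+11)/5 = 6.
E[Z] = (2/11)·(16/3) + (3/11)·(9) + (6/11)·(6) = 221/33.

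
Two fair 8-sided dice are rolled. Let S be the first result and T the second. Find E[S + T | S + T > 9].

12

P(S + T > 9) = 7/16.
Summing (S+T)·P(x,y) over outcomes with S + T > 9 gives 21/4.
E[S + T | S + T > 9] = (21/4) / (7/16) = 12.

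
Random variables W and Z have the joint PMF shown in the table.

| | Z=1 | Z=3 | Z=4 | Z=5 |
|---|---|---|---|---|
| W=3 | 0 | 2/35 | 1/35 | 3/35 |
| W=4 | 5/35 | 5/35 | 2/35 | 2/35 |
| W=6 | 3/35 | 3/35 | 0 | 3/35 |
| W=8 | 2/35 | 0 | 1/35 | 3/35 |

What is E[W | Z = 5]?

P(Z = 5) = 11/35.
Summing W·P(W=x,Z=y) over the conditioning event gives 59/35.
E[W | Z = 5] = (59/35) / (11/35) = 59/11.

59/11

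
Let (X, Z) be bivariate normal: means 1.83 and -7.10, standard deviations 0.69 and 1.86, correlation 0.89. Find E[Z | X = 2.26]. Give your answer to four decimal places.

-6.0684

E[Z | X=x] = μ_Z + ρ(σ_Z/σ_X)(x − μ_X) for jointly normal variables.
E[Z | X=2.26] = -7.10 + (0.89)·(1.86/0.69)·(2.26 − (1.83)) = -7.10 + (2.3991)·(0.43) = -6.0684.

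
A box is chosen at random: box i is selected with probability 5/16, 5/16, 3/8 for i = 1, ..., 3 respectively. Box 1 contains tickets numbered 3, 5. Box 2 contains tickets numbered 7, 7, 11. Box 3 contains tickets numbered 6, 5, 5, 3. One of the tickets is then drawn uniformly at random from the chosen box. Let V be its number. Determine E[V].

E[V | box 1] = (3+5)/2 = 4.
E[V | box 2] = (7+7+11)/3 = 25/3.
E[V | box 3] = (6+5+5+3)/4 = 19/4.
By the law of total expectation,
E[V] = (5/16)·(4) + (5/16)·(25/3) + (3/8)·(19/4) = 541/96.

541/96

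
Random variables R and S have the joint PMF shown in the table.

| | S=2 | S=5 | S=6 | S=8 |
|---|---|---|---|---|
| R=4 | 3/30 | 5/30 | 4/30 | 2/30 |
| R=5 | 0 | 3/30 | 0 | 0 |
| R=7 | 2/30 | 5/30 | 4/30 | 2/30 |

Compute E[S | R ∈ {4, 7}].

P(R ∈ {4, 7}) = 9/10.
Σ S·P over the event = 2·(3/30) + 5·(5/30) + 6·(4/30) + 8·(2/30) + 2·(2/30) + 5·(5/30) + 6·(4/30) + 8·(2/30) = 14/3.
E[S | R ∈ {4, 7}] = (14/3) / (9/10) = 140/27.

140/27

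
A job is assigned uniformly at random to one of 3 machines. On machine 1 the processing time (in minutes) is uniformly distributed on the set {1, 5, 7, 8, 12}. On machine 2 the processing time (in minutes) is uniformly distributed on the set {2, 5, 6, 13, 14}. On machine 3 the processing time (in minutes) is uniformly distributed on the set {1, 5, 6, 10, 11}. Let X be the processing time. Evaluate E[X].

E[X | machine 1] = (1+5+7+8+12)/5 = 33/5.
E[X | machine 2] = (2+5+6+13+14)/5 = 8.
E[X | machine 3] = (1+5+6+10+11)/5 = 33/5.
By the law of total expectation,
E[X] = (1/3)·(33/5) + (1/3)·(8) + (1/3)·(33/5) = 106/15.

106/15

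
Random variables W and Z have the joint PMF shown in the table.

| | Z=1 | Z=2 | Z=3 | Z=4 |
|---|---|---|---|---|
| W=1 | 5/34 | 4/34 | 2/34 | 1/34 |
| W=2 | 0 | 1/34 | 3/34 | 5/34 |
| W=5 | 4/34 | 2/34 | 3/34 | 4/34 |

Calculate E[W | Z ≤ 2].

41/16

P(Z ≤ 2) = 8/17.
Σ W·P over the event = 1·(5/34) + 1·(4/34) + 2·(1/34) + 5·(4/34) + 5·(2/34) = 41/34.
E[W | Z ≤ 2] = (41/34) / (8/17) = 41/16.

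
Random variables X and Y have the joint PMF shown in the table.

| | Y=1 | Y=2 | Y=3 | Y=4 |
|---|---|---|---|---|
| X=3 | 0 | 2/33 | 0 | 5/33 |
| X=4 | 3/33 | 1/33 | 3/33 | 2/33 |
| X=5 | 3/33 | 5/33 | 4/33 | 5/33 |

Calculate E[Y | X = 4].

22/9

P(X = 4) = 3/11.
Σ Y·P over the event = 1·(3/33) + 2·(1/33) + 3·(3/33) + 4·(2/33) = 2/3.
E[Y | X = 4] = (2/3) / (3/11) = 22/9.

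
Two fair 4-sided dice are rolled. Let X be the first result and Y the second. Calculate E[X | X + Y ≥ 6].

Outcomes with X + Y ≥ 6: (2,4), (3,3), (3,4), (4,2), (4,3), (4,4), each with probability 1/16.
E[X | X + Y ≥ 6] = (2 + 3 + 3 + 4 + 4 + 4) / 6 = 10/3.

10/3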